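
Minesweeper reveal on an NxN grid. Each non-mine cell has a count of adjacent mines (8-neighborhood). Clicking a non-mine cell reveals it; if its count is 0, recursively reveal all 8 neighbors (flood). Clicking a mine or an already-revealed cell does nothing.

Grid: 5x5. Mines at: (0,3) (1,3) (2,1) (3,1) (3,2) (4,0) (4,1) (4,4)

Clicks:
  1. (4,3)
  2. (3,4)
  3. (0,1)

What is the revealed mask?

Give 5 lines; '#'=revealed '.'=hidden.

Answer: ###..
###..
.....
....#
...#.

Derivation:
Click 1 (4,3) count=2: revealed 1 new [(4,3)] -> total=1
Click 2 (3,4) count=1: revealed 1 new [(3,4)] -> total=2
Click 3 (0,1) count=0: revealed 6 new [(0,0) (0,1) (0,2) (1,0) (1,1) (1,2)] -> total=8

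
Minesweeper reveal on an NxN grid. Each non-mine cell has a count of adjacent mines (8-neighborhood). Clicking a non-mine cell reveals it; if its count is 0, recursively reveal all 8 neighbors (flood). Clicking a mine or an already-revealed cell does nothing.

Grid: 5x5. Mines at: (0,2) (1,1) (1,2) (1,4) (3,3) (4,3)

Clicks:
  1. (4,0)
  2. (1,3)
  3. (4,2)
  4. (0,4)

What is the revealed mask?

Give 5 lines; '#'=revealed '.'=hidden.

Click 1 (4,0) count=0: revealed 9 new [(2,0) (2,1) (2,2) (3,0) (3,1) (3,2) (4,0) (4,1) (4,2)] -> total=9
Click 2 (1,3) count=3: revealed 1 new [(1,3)] -> total=10
Click 3 (4,2) count=2: revealed 0 new [(none)] -> total=10
Click 4 (0,4) count=1: revealed 1 new [(0,4)] -> total=11

Answer: ....#
...#.
###..
###..
###..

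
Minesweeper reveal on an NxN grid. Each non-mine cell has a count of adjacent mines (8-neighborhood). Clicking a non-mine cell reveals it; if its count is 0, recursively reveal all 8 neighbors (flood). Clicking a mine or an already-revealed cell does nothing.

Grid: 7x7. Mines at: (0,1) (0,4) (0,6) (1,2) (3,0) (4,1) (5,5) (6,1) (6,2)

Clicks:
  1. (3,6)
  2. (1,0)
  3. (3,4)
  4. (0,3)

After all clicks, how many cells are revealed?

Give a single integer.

Click 1 (3,6) count=0: revealed 22 new [(1,3) (1,4) (1,5) (1,6) (2,2) (2,3) (2,4) (2,5) (2,6) (3,2) (3,3) (3,4) (3,5) (3,6) (4,2) (4,3) (4,4) (4,5) (4,6) (5,2) (5,3) (5,4)] -> total=22
Click 2 (1,0) count=1: revealed 1 new [(1,0)] -> total=23
Click 3 (3,4) count=0: revealed 0 new [(none)] -> total=23
Click 4 (0,3) count=2: revealed 1 new [(0,3)] -> total=24

Answer: 24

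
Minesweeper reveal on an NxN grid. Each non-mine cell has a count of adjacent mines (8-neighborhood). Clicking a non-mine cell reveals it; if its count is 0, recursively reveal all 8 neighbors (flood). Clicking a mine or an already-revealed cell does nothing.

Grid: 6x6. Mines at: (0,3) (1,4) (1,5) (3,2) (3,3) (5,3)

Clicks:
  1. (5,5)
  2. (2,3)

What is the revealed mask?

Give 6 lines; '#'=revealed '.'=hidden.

Answer: ......
......
...###
....##
....##
....##

Derivation:
Click 1 (5,5) count=0: revealed 8 new [(2,4) (2,5) (3,4) (3,5) (4,4) (4,5) (5,4) (5,5)] -> total=8
Click 2 (2,3) count=3: revealed 1 new [(2,3)] -> total=9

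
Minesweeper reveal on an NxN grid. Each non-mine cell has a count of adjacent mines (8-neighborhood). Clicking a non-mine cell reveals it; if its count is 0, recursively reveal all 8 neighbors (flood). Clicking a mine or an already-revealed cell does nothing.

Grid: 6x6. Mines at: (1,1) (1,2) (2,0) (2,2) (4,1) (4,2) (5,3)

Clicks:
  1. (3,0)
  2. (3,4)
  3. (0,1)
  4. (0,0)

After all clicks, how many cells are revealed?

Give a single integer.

Answer: 20

Derivation:
Click 1 (3,0) count=2: revealed 1 new [(3,0)] -> total=1
Click 2 (3,4) count=0: revealed 17 new [(0,3) (0,4) (0,5) (1,3) (1,4) (1,5) (2,3) (2,4) (2,5) (3,3) (3,4) (3,5) (4,3) (4,4) (4,5) (5,4) (5,5)] -> total=18
Click 3 (0,1) count=2: revealed 1 new [(0,1)] -> total=19
Click 4 (0,0) count=1: revealed 1 new [(0,0)] -> total=20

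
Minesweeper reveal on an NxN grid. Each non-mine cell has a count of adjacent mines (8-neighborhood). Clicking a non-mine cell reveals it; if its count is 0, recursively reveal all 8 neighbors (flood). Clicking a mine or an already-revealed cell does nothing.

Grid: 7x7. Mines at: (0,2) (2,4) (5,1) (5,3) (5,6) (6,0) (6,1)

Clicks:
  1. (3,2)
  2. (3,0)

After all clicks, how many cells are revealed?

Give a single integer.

Click 1 (3,2) count=0: revealed 18 new [(0,0) (0,1) (1,0) (1,1) (1,2) (1,3) (2,0) (2,1) (2,2) (2,3) (3,0) (3,1) (3,2) (3,3) (4,0) (4,1) (4,2) (4,3)] -> total=18
Click 2 (3,0) count=0: revealed 0 new [(none)] -> total=18

Answer: 18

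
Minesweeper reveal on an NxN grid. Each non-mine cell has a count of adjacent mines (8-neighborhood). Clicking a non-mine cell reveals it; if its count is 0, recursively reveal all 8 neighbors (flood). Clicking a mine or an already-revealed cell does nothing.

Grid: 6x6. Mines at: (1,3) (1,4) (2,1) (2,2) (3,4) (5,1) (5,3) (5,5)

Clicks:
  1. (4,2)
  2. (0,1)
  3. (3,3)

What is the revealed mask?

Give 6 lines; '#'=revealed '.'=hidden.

Click 1 (4,2) count=2: revealed 1 new [(4,2)] -> total=1
Click 2 (0,1) count=0: revealed 6 new [(0,0) (0,1) (0,2) (1,0) (1,1) (1,2)] -> total=7
Click 3 (3,3) count=2: revealed 1 new [(3,3)] -> total=8

Answer: ###...
###...
......
...#..
..#...
......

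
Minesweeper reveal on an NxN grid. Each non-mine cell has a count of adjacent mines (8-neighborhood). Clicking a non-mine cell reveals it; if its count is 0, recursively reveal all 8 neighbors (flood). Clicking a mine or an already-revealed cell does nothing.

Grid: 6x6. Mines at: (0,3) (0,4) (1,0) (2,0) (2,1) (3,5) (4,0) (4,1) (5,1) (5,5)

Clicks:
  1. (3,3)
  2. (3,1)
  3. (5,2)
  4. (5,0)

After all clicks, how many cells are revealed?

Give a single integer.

Answer: 17

Derivation:
Click 1 (3,3) count=0: revealed 15 new [(1,2) (1,3) (1,4) (2,2) (2,3) (2,4) (3,2) (3,3) (3,4) (4,2) (4,3) (4,4) (5,2) (5,3) (5,4)] -> total=15
Click 2 (3,1) count=4: revealed 1 new [(3,1)] -> total=16
Click 3 (5,2) count=2: revealed 0 new [(none)] -> total=16
Click 4 (5,0) count=3: revealed 1 new [(5,0)] -> total=17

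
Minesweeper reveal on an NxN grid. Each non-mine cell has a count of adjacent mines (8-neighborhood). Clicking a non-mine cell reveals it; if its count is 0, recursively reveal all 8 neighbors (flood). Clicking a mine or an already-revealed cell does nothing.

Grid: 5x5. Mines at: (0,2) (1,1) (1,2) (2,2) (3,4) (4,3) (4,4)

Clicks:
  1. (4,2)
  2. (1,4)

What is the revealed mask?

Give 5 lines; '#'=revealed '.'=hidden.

Click 1 (4,2) count=1: revealed 1 new [(4,2)] -> total=1
Click 2 (1,4) count=0: revealed 6 new [(0,3) (0,4) (1,3) (1,4) (2,3) (2,4)] -> total=7

Answer: ...##
...##
...##
.....
..#..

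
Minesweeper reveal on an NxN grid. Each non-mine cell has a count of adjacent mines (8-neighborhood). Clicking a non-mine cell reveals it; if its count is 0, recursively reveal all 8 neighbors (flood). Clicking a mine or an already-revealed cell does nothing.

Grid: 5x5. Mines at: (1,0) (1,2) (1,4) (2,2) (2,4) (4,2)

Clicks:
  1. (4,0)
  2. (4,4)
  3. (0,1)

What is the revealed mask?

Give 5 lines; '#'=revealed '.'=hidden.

Answer: .#...
.....
##...
##.##
##.##

Derivation:
Click 1 (4,0) count=0: revealed 6 new [(2,0) (2,1) (3,0) (3,1) (4,0) (4,1)] -> total=6
Click 2 (4,4) count=0: revealed 4 new [(3,3) (3,4) (4,3) (4,4)] -> total=10
Click 3 (0,1) count=2: revealed 1 new [(0,1)] -> total=11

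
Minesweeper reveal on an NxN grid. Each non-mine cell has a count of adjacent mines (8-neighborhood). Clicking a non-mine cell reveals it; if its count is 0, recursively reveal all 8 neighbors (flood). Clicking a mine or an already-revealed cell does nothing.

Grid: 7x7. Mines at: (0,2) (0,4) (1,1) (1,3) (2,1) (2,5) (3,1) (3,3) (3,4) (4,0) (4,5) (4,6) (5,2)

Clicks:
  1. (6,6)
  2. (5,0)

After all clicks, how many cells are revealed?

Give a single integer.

Answer: 9

Derivation:
Click 1 (6,6) count=0: revealed 8 new [(5,3) (5,4) (5,5) (5,6) (6,3) (6,4) (6,5) (6,6)] -> total=8
Click 2 (5,0) count=1: revealed 1 new [(5,0)] -> total=9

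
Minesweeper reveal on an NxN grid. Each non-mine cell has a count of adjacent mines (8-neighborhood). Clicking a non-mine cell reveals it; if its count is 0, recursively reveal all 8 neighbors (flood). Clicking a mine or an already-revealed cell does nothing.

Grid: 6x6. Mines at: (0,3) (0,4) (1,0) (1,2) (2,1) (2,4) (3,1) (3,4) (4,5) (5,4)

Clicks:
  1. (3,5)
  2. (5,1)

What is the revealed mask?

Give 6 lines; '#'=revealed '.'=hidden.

Answer: ......
......
......
.....#
####..
####..

Derivation:
Click 1 (3,5) count=3: revealed 1 new [(3,5)] -> total=1
Click 2 (5,1) count=0: revealed 8 new [(4,0) (4,1) (4,2) (4,3) (5,0) (5,1) (5,2) (5,3)] -> total=9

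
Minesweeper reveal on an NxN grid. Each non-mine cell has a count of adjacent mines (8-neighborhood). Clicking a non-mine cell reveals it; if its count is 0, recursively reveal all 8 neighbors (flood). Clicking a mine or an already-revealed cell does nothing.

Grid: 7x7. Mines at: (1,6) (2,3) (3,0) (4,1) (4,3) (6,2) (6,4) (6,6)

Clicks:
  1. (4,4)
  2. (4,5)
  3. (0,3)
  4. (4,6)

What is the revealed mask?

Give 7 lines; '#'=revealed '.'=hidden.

Click 1 (4,4) count=1: revealed 1 new [(4,4)] -> total=1
Click 2 (4,5) count=0: revealed 11 new [(2,4) (2,5) (2,6) (3,4) (3,5) (3,6) (4,5) (4,6) (5,4) (5,5) (5,6)] -> total=12
Click 3 (0,3) count=0: revealed 15 new [(0,0) (0,1) (0,2) (0,3) (0,4) (0,5) (1,0) (1,1) (1,2) (1,3) (1,4) (1,5) (2,0) (2,1) (2,2)] -> total=27
Click 4 (4,6) count=0: revealed 0 new [(none)] -> total=27

Answer: ######.
######.
###.###
....###
....###
....###
.......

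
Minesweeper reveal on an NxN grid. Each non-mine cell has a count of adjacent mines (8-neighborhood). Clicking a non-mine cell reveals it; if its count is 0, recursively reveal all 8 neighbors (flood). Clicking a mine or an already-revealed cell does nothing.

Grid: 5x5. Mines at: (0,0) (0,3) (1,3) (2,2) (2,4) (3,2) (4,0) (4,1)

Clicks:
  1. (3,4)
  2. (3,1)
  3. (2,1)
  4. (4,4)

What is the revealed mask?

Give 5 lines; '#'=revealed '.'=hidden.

Answer: .....
.....
.#...
.#.##
...##

Derivation:
Click 1 (3,4) count=1: revealed 1 new [(3,4)] -> total=1
Click 2 (3,1) count=4: revealed 1 new [(3,1)] -> total=2
Click 3 (2,1) count=2: revealed 1 new [(2,1)] -> total=3
Click 4 (4,4) count=0: revealed 3 new [(3,3) (4,3) (4,4)] -> total=6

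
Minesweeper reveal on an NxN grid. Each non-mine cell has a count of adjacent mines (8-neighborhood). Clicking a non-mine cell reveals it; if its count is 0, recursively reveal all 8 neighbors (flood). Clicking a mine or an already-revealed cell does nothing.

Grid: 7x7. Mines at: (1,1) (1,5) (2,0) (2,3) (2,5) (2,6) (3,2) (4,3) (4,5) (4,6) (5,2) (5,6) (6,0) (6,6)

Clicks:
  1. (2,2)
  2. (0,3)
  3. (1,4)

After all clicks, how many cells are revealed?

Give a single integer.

Answer: 7

Derivation:
Click 1 (2,2) count=3: revealed 1 new [(2,2)] -> total=1
Click 2 (0,3) count=0: revealed 6 new [(0,2) (0,3) (0,4) (1,2) (1,3) (1,4)] -> total=7
Click 3 (1,4) count=3: revealed 0 new [(none)] -> total=7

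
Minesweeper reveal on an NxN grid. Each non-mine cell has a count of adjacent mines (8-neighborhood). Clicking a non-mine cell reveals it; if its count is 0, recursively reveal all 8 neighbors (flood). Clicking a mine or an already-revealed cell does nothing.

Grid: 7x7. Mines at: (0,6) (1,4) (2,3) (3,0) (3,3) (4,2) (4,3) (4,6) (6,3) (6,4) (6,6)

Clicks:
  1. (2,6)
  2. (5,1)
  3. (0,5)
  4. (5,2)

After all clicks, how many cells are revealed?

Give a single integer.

Click 1 (2,6) count=0: revealed 6 new [(1,5) (1,6) (2,5) (2,6) (3,5) (3,6)] -> total=6
Click 2 (5,1) count=1: revealed 1 new [(5,1)] -> total=7
Click 3 (0,5) count=2: revealed 1 new [(0,5)] -> total=8
Click 4 (5,2) count=3: revealed 1 new [(5,2)] -> total=9

Answer: 9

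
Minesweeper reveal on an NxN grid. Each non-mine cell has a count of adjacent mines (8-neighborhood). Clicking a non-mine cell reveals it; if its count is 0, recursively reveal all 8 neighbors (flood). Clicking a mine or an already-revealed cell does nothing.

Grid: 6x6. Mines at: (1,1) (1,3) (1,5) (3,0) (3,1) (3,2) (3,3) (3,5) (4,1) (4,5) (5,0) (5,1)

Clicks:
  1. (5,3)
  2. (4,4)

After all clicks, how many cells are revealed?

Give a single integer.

Click 1 (5,3) count=0: revealed 6 new [(4,2) (4,3) (4,4) (5,2) (5,3) (5,4)] -> total=6
Click 2 (4,4) count=3: revealed 0 new [(none)] -> total=6

Answer: 6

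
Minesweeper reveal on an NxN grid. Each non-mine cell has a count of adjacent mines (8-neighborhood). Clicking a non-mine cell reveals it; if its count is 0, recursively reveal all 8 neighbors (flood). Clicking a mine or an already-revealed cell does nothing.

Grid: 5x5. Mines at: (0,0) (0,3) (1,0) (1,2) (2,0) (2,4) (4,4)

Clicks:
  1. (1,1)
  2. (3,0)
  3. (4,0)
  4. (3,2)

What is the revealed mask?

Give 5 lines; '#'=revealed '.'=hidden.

Answer: .....
.#...
.###.
####.
####.

Derivation:
Click 1 (1,1) count=4: revealed 1 new [(1,1)] -> total=1
Click 2 (3,0) count=1: revealed 1 new [(3,0)] -> total=2
Click 3 (4,0) count=0: revealed 10 new [(2,1) (2,2) (2,3) (3,1) (3,2) (3,3) (4,0) (4,1) (4,2) (4,3)] -> total=12
Click 4 (3,2) count=0: revealed 0 new [(none)] -> total=12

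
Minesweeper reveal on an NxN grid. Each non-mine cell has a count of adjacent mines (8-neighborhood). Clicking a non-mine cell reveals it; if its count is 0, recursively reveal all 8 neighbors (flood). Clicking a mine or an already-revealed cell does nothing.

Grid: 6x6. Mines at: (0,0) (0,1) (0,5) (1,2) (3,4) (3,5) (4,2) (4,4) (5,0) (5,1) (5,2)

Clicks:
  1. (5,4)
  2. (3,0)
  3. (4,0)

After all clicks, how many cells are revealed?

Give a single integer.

Click 1 (5,4) count=1: revealed 1 new [(5,4)] -> total=1
Click 2 (3,0) count=0: revealed 8 new [(1,0) (1,1) (2,0) (2,1) (3,0) (3,1) (4,0) (4,1)] -> total=9
Click 3 (4,0) count=2: revealed 0 new [(none)] -> total=9

Answer: 9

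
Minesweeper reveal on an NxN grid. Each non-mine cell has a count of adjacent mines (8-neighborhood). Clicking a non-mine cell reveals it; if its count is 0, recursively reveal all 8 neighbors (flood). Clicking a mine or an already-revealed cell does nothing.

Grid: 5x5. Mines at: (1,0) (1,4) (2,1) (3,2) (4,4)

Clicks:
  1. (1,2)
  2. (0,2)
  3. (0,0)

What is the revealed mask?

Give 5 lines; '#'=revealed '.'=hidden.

Click 1 (1,2) count=1: revealed 1 new [(1,2)] -> total=1
Click 2 (0,2) count=0: revealed 5 new [(0,1) (0,2) (0,3) (1,1) (1,3)] -> total=6
Click 3 (0,0) count=1: revealed 1 new [(0,0)] -> total=7

Answer: ####.
.###.
.....
.....
.....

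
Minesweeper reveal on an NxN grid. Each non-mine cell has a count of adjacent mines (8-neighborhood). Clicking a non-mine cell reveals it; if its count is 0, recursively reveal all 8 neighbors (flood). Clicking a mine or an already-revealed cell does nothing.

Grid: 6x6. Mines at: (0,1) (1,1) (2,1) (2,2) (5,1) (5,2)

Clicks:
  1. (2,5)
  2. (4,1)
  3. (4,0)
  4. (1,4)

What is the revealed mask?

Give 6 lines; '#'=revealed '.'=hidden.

Click 1 (2,5) count=0: revealed 20 new [(0,2) (0,3) (0,4) (0,5) (1,2) (1,3) (1,4) (1,5) (2,3) (2,4) (2,5) (3,3) (3,4) (3,5) (4,3) (4,4) (4,5) (5,3) (5,4) (5,5)] -> total=20
Click 2 (4,1) count=2: revealed 1 new [(4,1)] -> total=21
Click 3 (4,0) count=1: revealed 1 new [(4,0)] -> total=22
Click 4 (1,4) count=0: revealed 0 new [(none)] -> total=22

Answer: ..####
..####
...###
...###
##.###
...###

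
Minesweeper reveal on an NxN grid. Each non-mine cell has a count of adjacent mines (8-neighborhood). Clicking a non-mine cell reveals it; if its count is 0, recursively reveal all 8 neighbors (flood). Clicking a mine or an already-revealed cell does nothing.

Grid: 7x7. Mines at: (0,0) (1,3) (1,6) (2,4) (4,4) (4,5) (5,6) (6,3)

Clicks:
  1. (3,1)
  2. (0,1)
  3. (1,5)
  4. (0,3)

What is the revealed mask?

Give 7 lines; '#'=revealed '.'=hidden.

Answer: .#.#...
###..#.
####...
####...
####...
####...
###....

Derivation:
Click 1 (3,1) count=0: revealed 22 new [(1,0) (1,1) (1,2) (2,0) (2,1) (2,2) (2,3) (3,0) (3,1) (3,2) (3,3) (4,0) (4,1) (4,2) (4,3) (5,0) (5,1) (5,2) (5,3) (6,0) (6,1) (6,2)] -> total=22
Click 2 (0,1) count=1: revealed 1 new [(0,1)] -> total=23
Click 3 (1,5) count=2: revealed 1 new [(1,5)] -> total=24
Click 4 (0,3) count=1: revealed 1 new [(0,3)] -> total=25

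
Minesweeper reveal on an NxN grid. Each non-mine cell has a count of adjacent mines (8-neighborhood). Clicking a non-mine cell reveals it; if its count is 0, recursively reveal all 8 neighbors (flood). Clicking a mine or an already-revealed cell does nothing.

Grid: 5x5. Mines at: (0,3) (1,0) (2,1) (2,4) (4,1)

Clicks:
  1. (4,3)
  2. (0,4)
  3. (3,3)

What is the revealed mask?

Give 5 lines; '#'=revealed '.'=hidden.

Answer: ....#
.....
.....
..###
..###

Derivation:
Click 1 (4,3) count=0: revealed 6 new [(3,2) (3,3) (3,4) (4,2) (4,3) (4,4)] -> total=6
Click 2 (0,4) count=1: revealed 1 new [(0,4)] -> total=7
Click 3 (3,3) count=1: revealed 0 new [(none)] -> total=7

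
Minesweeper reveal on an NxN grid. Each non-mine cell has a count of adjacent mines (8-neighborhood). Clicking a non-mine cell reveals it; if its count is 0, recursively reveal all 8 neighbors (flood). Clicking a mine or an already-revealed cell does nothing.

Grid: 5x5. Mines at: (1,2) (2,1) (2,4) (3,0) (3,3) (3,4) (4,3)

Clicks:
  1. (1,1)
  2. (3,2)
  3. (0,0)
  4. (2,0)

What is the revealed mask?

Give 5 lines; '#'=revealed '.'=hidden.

Click 1 (1,1) count=2: revealed 1 new [(1,1)] -> total=1
Click 2 (3,2) count=3: revealed 1 new [(3,2)] -> total=2
Click 3 (0,0) count=0: revealed 3 new [(0,0) (0,1) (1,0)] -> total=5
Click 4 (2,0) count=2: revealed 1 new [(2,0)] -> total=6

Answer: ##...
##...
#....
..#..
.....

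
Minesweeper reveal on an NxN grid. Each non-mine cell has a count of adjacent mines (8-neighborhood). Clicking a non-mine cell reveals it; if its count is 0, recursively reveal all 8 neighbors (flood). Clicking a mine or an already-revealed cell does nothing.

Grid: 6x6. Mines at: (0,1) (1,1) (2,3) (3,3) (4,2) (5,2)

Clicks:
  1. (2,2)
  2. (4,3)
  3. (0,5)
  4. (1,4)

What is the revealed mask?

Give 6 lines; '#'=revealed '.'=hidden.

Click 1 (2,2) count=3: revealed 1 new [(2,2)] -> total=1
Click 2 (4,3) count=3: revealed 1 new [(4,3)] -> total=2
Click 3 (0,5) count=0: revealed 17 new [(0,2) (0,3) (0,4) (0,5) (1,2) (1,3) (1,4) (1,5) (2,4) (2,5) (3,4) (3,5) (4,4) (4,5) (5,3) (5,4) (5,5)] -> total=19
Click 4 (1,4) count=1: revealed 0 new [(none)] -> total=19

Answer: ..####
..####
..#.##
....##
...###
...###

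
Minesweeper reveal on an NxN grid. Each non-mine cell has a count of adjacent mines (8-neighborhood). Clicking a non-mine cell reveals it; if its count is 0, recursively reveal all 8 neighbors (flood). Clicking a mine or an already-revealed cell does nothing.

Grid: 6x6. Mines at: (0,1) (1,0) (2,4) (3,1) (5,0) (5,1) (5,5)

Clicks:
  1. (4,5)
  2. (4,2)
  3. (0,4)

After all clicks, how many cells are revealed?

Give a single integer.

Click 1 (4,5) count=1: revealed 1 new [(4,5)] -> total=1
Click 2 (4,2) count=2: revealed 1 new [(4,2)] -> total=2
Click 3 (0,4) count=0: revealed 8 new [(0,2) (0,3) (0,4) (0,5) (1,2) (1,3) (1,4) (1,5)] -> total=10

Answer: 10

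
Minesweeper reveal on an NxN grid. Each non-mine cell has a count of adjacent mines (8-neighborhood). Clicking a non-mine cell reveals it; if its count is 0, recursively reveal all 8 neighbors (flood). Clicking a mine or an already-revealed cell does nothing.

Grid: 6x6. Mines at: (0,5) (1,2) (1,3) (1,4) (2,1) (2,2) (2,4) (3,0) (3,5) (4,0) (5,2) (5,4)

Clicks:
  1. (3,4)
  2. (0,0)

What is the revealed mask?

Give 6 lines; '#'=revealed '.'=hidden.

Click 1 (3,4) count=2: revealed 1 new [(3,4)] -> total=1
Click 2 (0,0) count=0: revealed 4 new [(0,0) (0,1) (1,0) (1,1)] -> total=5

Answer: ##....
##....
......
....#.
......
......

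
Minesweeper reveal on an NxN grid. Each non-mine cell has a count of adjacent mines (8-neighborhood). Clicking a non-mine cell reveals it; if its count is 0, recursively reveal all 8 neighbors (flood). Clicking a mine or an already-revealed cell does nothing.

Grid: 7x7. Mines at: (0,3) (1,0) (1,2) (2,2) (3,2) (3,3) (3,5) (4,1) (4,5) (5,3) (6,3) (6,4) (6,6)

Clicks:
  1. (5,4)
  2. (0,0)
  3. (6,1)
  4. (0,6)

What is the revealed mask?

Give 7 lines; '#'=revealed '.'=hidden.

Click 1 (5,4) count=4: revealed 1 new [(5,4)] -> total=1
Click 2 (0,0) count=1: revealed 1 new [(0,0)] -> total=2
Click 3 (6,1) count=0: revealed 6 new [(5,0) (5,1) (5,2) (6,0) (6,1) (6,2)] -> total=8
Click 4 (0,6) count=0: revealed 9 new [(0,4) (0,5) (0,6) (1,4) (1,5) (1,6) (2,4) (2,5) (2,6)] -> total=17

Answer: #...###
....###
....###
.......
.......
###.#..
###....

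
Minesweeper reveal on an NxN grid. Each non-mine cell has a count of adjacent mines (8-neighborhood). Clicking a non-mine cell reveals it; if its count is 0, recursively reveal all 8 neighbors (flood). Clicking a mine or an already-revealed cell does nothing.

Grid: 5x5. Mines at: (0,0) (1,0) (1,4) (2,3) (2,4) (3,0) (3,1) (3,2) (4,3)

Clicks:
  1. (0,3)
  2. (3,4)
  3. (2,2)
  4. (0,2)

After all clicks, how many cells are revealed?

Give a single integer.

Click 1 (0,3) count=1: revealed 1 new [(0,3)] -> total=1
Click 2 (3,4) count=3: revealed 1 new [(3,4)] -> total=2
Click 3 (2,2) count=3: revealed 1 new [(2,2)] -> total=3
Click 4 (0,2) count=0: revealed 5 new [(0,1) (0,2) (1,1) (1,2) (1,3)] -> total=8

Answer: 8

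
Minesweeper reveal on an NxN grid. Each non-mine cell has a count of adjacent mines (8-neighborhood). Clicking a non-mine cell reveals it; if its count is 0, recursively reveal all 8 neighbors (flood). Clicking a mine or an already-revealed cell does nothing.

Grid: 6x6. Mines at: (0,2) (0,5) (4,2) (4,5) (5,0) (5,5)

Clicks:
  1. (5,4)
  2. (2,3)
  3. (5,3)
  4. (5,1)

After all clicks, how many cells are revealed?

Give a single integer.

Click 1 (5,4) count=2: revealed 1 new [(5,4)] -> total=1
Click 2 (2,3) count=0: revealed 22 new [(0,0) (0,1) (1,0) (1,1) (1,2) (1,3) (1,4) (1,5) (2,0) (2,1) (2,2) (2,3) (2,4) (2,5) (3,0) (3,1) (3,2) (3,3) (3,4) (3,5) (4,0) (4,1)] -> total=23
Click 3 (5,3) count=1: revealed 1 new [(5,3)] -> total=24
Click 4 (5,1) count=2: revealed 1 new [(5,1)] -> total=25

Answer: 25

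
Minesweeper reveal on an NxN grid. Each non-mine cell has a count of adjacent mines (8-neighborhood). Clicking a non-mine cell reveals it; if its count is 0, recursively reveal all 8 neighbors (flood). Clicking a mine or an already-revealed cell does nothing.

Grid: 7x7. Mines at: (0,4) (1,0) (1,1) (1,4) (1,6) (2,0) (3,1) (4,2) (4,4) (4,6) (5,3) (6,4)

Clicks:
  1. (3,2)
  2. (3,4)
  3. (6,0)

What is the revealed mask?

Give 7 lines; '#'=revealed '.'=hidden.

Answer: .......
.......
.......
..#.#..
##.....
###....
###....

Derivation:
Click 1 (3,2) count=2: revealed 1 new [(3,2)] -> total=1
Click 2 (3,4) count=1: revealed 1 new [(3,4)] -> total=2
Click 3 (6,0) count=0: revealed 8 new [(4,0) (4,1) (5,0) (5,1) (5,2) (6,0) (6,1) (6,2)] -> total=10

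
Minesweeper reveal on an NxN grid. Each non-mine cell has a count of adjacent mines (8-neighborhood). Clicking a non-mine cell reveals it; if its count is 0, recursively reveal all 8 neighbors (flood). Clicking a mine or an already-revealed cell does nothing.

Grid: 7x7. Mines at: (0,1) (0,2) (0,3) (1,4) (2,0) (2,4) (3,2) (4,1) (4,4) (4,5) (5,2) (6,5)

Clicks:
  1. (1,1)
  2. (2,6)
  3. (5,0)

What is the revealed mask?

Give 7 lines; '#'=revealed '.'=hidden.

Answer: .....##
.#...##
.....##
.....##
.......
#......
.......

Derivation:
Click 1 (1,1) count=3: revealed 1 new [(1,1)] -> total=1
Click 2 (2,6) count=0: revealed 8 new [(0,5) (0,6) (1,5) (1,6) (2,5) (2,6) (3,5) (3,6)] -> total=9
Click 3 (5,0) count=1: revealed 1 new [(5,0)] -> total=10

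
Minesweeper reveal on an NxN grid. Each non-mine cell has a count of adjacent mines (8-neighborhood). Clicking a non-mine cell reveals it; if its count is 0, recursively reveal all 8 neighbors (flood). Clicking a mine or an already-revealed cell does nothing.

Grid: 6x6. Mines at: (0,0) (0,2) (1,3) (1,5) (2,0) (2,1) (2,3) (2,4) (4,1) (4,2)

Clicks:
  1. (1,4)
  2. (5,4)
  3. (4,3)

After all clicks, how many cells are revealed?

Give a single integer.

Answer: 10

Derivation:
Click 1 (1,4) count=4: revealed 1 new [(1,4)] -> total=1
Click 2 (5,4) count=0: revealed 9 new [(3,3) (3,4) (3,5) (4,3) (4,4) (4,5) (5,3) (5,4) (5,5)] -> total=10
Click 3 (4,3) count=1: revealed 0 new [(none)] -> total=10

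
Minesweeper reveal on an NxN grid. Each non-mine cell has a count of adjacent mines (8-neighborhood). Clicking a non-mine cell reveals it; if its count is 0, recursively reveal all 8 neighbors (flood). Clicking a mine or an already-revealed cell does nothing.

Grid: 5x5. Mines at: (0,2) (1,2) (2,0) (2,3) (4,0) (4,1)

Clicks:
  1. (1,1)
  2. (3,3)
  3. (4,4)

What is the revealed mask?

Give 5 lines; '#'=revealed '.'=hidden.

Answer: .....
.#...
.....
..###
..###

Derivation:
Click 1 (1,1) count=3: revealed 1 new [(1,1)] -> total=1
Click 2 (3,3) count=1: revealed 1 new [(3,3)] -> total=2
Click 3 (4,4) count=0: revealed 5 new [(3,2) (3,4) (4,2) (4,3) (4,4)] -> total=7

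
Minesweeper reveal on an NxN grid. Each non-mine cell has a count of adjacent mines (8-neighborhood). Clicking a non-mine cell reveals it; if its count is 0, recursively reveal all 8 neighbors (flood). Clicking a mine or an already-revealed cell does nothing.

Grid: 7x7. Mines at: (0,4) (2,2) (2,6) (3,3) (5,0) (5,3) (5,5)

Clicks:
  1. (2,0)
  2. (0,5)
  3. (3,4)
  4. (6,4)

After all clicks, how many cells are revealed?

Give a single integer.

Answer: 17

Derivation:
Click 1 (2,0) count=0: revealed 14 new [(0,0) (0,1) (0,2) (0,3) (1,0) (1,1) (1,2) (1,3) (2,0) (2,1) (3,0) (3,1) (4,0) (4,1)] -> total=14
Click 2 (0,5) count=1: revealed 1 new [(0,5)] -> total=15
Click 3 (3,4) count=1: revealed 1 new [(3,4)] -> total=16
Click 4 (6,4) count=2: revealed 1 new [(6,4)] -> total=17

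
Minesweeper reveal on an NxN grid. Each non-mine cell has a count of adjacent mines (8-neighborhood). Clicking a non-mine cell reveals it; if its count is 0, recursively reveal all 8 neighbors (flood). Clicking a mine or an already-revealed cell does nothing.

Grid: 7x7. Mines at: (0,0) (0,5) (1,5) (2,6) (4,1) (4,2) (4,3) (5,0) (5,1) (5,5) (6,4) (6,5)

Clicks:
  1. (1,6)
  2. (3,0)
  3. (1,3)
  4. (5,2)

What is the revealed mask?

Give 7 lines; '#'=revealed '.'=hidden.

Click 1 (1,6) count=3: revealed 1 new [(1,6)] -> total=1
Click 2 (3,0) count=1: revealed 1 new [(3,0)] -> total=2
Click 3 (1,3) count=0: revealed 18 new [(0,1) (0,2) (0,3) (0,4) (1,0) (1,1) (1,2) (1,3) (1,4) (2,0) (2,1) (2,2) (2,3) (2,4) (3,1) (3,2) (3,3) (3,4)] -> total=20
Click 4 (5,2) count=4: revealed 1 new [(5,2)] -> total=21

Answer: .####..
#####.#
#####..
#####..
.......
..#....
.......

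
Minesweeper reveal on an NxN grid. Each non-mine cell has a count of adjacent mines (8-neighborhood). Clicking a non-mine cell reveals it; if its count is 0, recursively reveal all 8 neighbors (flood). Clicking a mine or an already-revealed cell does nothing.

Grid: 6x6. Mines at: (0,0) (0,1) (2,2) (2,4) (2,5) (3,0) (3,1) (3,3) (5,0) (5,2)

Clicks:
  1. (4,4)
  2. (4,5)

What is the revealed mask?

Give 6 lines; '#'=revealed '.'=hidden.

Answer: ......
......
......
....##
...###
...###

Derivation:
Click 1 (4,4) count=1: revealed 1 new [(4,4)] -> total=1
Click 2 (4,5) count=0: revealed 7 new [(3,4) (3,5) (4,3) (4,5) (5,3) (5,4) (5,5)] -> total=8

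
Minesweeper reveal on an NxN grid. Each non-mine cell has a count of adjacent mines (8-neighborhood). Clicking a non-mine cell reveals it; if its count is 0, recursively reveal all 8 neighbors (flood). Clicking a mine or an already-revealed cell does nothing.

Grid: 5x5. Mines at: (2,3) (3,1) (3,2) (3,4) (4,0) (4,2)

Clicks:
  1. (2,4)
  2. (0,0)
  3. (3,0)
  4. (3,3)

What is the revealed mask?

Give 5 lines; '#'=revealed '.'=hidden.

Click 1 (2,4) count=2: revealed 1 new [(2,4)] -> total=1
Click 2 (0,0) count=0: revealed 13 new [(0,0) (0,1) (0,2) (0,3) (0,4) (1,0) (1,1) (1,2) (1,3) (1,4) (2,0) (2,1) (2,2)] -> total=14
Click 3 (3,0) count=2: revealed 1 new [(3,0)] -> total=15
Click 4 (3,3) count=4: revealed 1 new [(3,3)] -> total=16

Answer: #####
#####
###.#
#..#.
.....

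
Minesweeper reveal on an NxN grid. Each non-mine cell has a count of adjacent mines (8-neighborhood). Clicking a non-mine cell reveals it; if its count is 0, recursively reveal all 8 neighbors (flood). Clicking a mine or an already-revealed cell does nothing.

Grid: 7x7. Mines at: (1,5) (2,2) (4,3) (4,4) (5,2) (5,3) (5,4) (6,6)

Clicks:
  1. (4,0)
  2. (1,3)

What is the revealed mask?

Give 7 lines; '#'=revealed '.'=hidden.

Answer: #####..
#####..
##.....
##.....
##.....
##.....
##.....

Derivation:
Click 1 (4,0) count=0: revealed 20 new [(0,0) (0,1) (0,2) (0,3) (0,4) (1,0) (1,1) (1,2) (1,3) (1,4) (2,0) (2,1) (3,0) (3,1) (4,0) (4,1) (5,0) (5,1) (6,0) (6,1)] -> total=20
Click 2 (1,3) count=1: revealed 0 new [(none)] -> total=20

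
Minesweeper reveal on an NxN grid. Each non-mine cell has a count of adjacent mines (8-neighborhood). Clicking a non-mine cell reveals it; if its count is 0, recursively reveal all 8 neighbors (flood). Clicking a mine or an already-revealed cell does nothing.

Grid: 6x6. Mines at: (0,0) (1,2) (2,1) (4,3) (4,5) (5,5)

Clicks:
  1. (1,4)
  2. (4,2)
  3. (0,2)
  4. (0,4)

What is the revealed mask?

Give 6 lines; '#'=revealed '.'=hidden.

Answer: ..####
...###
...###
...###
..#...
......

Derivation:
Click 1 (1,4) count=0: revealed 12 new [(0,3) (0,4) (0,5) (1,3) (1,4) (1,5) (2,3) (2,4) (2,5) (3,3) (3,4) (3,5)] -> total=12
Click 2 (4,2) count=1: revealed 1 new [(4,2)] -> total=13
Click 3 (0,2) count=1: revealed 1 new [(0,2)] -> total=14
Click 4 (0,4) count=0: revealed 0 new [(none)] -> total=14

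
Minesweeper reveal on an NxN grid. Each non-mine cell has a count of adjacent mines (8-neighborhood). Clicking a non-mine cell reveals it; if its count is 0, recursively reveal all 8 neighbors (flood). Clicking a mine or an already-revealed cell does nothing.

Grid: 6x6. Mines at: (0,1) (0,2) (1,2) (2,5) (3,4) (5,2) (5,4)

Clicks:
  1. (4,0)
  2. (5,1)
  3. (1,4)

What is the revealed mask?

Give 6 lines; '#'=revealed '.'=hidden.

Click 1 (4,0) count=0: revealed 16 new [(1,0) (1,1) (2,0) (2,1) (2,2) (2,3) (3,0) (3,1) (3,2) (3,3) (4,0) (4,1) (4,2) (4,3) (5,0) (5,1)] -> total=16
Click 2 (5,1) count=1: revealed 0 new [(none)] -> total=16
Click 3 (1,4) count=1: revealed 1 new [(1,4)] -> total=17

Answer: ......
##..#.
####..
####..
####..
##....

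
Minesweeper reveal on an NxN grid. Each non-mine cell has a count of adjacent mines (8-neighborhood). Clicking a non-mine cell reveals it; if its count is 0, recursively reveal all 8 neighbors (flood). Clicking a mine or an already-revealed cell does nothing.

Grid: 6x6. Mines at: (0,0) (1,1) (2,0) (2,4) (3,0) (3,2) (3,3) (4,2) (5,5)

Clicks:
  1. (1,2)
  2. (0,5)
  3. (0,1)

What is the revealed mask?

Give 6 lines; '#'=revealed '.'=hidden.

Answer: .#####
..####
......
......
......
......

Derivation:
Click 1 (1,2) count=1: revealed 1 new [(1,2)] -> total=1
Click 2 (0,5) count=0: revealed 7 new [(0,2) (0,3) (0,4) (0,5) (1,3) (1,4) (1,5)] -> total=8
Click 3 (0,1) count=2: revealed 1 new [(0,1)] -> total=9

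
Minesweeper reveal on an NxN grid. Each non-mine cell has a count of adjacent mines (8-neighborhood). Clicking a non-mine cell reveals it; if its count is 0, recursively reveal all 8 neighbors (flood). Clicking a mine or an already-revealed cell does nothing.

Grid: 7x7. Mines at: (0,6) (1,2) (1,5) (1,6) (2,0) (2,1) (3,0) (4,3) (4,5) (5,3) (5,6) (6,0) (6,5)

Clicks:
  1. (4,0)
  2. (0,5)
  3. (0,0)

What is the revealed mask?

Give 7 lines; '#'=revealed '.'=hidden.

Answer: ##...#.
##.....
.......
.......
#......
.......
.......

Derivation:
Click 1 (4,0) count=1: revealed 1 new [(4,0)] -> total=1
Click 2 (0,5) count=3: revealed 1 new [(0,5)] -> total=2
Click 3 (0,0) count=0: revealed 4 new [(0,0) (0,1) (1,0) (1,1)] -> total=6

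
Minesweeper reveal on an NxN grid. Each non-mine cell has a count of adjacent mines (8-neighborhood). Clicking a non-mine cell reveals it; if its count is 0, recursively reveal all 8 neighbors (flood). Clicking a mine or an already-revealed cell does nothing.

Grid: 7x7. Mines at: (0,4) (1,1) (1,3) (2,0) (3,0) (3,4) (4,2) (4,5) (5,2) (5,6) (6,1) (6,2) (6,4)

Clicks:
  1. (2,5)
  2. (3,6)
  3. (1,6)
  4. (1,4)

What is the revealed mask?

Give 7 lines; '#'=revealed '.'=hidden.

Click 1 (2,5) count=1: revealed 1 new [(2,5)] -> total=1
Click 2 (3,6) count=1: revealed 1 new [(3,6)] -> total=2
Click 3 (1,6) count=0: revealed 6 new [(0,5) (0,6) (1,5) (1,6) (2,6) (3,5)] -> total=8
Click 4 (1,4) count=2: revealed 1 new [(1,4)] -> total=9

Answer: .....##
....###
.....##
.....##
.......
.......
.......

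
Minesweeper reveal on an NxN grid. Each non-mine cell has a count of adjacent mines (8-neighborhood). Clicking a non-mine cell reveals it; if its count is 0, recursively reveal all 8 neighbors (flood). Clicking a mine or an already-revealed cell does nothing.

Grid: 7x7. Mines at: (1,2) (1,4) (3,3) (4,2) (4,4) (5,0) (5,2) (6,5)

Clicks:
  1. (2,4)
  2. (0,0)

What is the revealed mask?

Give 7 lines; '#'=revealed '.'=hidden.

Answer: ##.....
##.....
##..#..
##.....
##.....
.......
.......

Derivation:
Click 1 (2,4) count=2: revealed 1 new [(2,4)] -> total=1
Click 2 (0,0) count=0: revealed 10 new [(0,0) (0,1) (1,0) (1,1) (2,0) (2,1) (3,0) (3,1) (4,0) (4,1)] -> total=11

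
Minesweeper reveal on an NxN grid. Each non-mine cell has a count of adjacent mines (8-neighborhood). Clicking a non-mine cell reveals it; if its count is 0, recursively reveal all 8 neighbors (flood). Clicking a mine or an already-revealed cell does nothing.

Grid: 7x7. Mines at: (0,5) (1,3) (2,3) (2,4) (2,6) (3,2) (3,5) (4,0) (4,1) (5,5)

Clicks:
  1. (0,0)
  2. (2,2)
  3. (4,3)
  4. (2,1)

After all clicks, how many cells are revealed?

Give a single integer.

Answer: 12

Derivation:
Click 1 (0,0) count=0: revealed 11 new [(0,0) (0,1) (0,2) (1,0) (1,1) (1,2) (2,0) (2,1) (2,2) (3,0) (3,1)] -> total=11
Click 2 (2,2) count=3: revealed 0 new [(none)] -> total=11
Click 3 (4,3) count=1: revealed 1 new [(4,3)] -> total=12
Click 4 (2,1) count=1: revealed 0 new [(none)] -> total=12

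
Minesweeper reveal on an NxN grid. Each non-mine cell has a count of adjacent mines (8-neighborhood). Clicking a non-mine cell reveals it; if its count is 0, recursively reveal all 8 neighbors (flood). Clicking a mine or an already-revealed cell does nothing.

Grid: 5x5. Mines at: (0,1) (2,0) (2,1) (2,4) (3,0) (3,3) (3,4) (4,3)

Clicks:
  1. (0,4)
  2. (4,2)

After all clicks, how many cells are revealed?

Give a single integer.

Answer: 7

Derivation:
Click 1 (0,4) count=0: revealed 6 new [(0,2) (0,3) (0,4) (1,2) (1,3) (1,4)] -> total=6
Click 2 (4,2) count=2: revealed 1 new [(4,2)] -> total=7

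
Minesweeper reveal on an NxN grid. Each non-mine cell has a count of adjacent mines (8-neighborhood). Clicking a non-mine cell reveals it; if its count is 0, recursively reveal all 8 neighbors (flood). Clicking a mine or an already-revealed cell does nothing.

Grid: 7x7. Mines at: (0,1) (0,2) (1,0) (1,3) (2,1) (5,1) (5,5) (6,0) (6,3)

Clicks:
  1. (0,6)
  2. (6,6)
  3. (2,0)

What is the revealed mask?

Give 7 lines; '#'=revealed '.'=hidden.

Answer: ....###
....###
#.#####
..#####
..#####
..###..
......#

Derivation:
Click 1 (0,6) count=0: revealed 24 new [(0,4) (0,5) (0,6) (1,4) (1,5) (1,6) (2,2) (2,3) (2,4) (2,5) (2,6) (3,2) (3,3) (3,4) (3,5) (3,6) (4,2) (4,3) (4,4) (4,5) (4,6) (5,2) (5,3) (5,4)] -> total=24
Click 2 (6,6) count=1: revealed 1 new [(6,6)] -> total=25
Click 3 (2,0) count=2: revealed 1 new [(2,0)] -> total=26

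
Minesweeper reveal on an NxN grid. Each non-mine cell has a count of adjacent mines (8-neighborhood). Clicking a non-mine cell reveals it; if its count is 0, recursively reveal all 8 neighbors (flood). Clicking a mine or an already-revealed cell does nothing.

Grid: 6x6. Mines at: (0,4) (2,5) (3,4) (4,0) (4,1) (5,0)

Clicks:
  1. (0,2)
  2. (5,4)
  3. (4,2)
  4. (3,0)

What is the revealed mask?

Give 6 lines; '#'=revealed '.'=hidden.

Answer: ####..
####..
####..
####..
..####
..####

Derivation:
Click 1 (0,2) count=0: revealed 16 new [(0,0) (0,1) (0,2) (0,3) (1,0) (1,1) (1,2) (1,3) (2,0) (2,1) (2,2) (2,3) (3,0) (3,1) (3,2) (3,3)] -> total=16
Click 2 (5,4) count=0: revealed 8 new [(4,2) (4,3) (4,4) (4,5) (5,2) (5,3) (5,4) (5,5)] -> total=24
Click 3 (4,2) count=1: revealed 0 new [(none)] -> total=24
Click 4 (3,0) count=2: revealed 0 new [(none)] -> total=24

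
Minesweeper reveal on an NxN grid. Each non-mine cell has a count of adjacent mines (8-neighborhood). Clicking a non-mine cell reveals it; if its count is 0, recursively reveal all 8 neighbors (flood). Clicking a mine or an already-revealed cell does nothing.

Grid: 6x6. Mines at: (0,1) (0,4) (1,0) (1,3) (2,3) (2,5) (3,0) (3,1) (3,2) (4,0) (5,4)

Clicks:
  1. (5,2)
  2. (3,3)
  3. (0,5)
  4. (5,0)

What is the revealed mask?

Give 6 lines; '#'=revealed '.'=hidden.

Answer: .....#
......
......
...#..
.###..
####..

Derivation:
Click 1 (5,2) count=0: revealed 6 new [(4,1) (4,2) (4,3) (5,1) (5,2) (5,3)] -> total=6
Click 2 (3,3) count=2: revealed 1 new [(3,3)] -> total=7
Click 3 (0,5) count=1: revealed 1 new [(0,5)] -> total=8
Click 4 (5,0) count=1: revealed 1 new [(5,0)] -> total=9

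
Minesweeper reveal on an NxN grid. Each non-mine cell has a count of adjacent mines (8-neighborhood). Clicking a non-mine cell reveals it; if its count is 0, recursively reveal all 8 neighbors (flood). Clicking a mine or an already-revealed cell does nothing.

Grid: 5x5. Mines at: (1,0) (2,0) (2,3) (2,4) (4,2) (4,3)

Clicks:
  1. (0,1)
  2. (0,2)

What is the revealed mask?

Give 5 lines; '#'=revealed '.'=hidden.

Click 1 (0,1) count=1: revealed 1 new [(0,1)] -> total=1
Click 2 (0,2) count=0: revealed 7 new [(0,2) (0,3) (0,4) (1,1) (1,2) (1,3) (1,4)] -> total=8

Answer: .####
.####
.....
.....
.....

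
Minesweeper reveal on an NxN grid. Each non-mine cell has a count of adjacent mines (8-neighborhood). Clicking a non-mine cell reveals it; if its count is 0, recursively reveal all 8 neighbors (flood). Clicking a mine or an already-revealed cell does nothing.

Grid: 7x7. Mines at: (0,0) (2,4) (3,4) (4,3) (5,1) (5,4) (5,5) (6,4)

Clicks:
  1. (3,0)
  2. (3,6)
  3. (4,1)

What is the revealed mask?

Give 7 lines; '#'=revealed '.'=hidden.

Click 1 (3,0) count=0: revealed 30 new [(0,1) (0,2) (0,3) (0,4) (0,5) (0,6) (1,0) (1,1) (1,2) (1,3) (1,4) (1,5) (1,6) (2,0) (2,1) (2,2) (2,3) (2,5) (2,6) (3,0) (3,1) (3,2) (3,3) (3,5) (3,6) (4,0) (4,1) (4,2) (4,5) (4,6)] -> total=30
Click 2 (3,6) count=0: revealed 0 new [(none)] -> total=30
Click 3 (4,1) count=1: revealed 0 new [(none)] -> total=30

Answer: .######
#######
####.##
####.##
###..##
.......
.......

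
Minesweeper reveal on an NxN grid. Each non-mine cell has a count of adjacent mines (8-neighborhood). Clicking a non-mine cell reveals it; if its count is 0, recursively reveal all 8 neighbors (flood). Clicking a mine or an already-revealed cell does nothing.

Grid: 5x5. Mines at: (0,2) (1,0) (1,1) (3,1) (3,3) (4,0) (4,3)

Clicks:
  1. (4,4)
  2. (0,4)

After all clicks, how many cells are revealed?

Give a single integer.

Answer: 7

Derivation:
Click 1 (4,4) count=2: revealed 1 new [(4,4)] -> total=1
Click 2 (0,4) count=0: revealed 6 new [(0,3) (0,4) (1,3) (1,4) (2,3) (2,4)] -> total=7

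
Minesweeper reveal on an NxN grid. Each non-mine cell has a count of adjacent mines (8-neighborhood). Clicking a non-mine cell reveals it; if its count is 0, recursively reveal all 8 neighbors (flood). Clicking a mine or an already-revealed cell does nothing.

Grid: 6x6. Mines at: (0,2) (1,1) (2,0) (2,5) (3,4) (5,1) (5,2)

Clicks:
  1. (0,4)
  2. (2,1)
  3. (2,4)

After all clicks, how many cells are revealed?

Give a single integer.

Click 1 (0,4) count=0: revealed 6 new [(0,3) (0,4) (0,5) (1,3) (1,4) (1,5)] -> total=6
Click 2 (2,1) count=2: revealed 1 new [(2,1)] -> total=7
Click 3 (2,4) count=2: revealed 1 new [(2,4)] -> total=8

Answer: 8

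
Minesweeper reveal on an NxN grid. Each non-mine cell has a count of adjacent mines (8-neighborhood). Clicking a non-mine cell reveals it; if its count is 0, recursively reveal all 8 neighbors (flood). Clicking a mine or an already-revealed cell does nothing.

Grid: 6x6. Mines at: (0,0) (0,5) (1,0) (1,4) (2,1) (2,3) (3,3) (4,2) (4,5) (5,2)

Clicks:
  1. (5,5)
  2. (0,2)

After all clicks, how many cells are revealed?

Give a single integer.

Click 1 (5,5) count=1: revealed 1 new [(5,5)] -> total=1
Click 2 (0,2) count=0: revealed 6 new [(0,1) (0,2) (0,3) (1,1) (1,2) (1,3)] -> total=7

Answer: 7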